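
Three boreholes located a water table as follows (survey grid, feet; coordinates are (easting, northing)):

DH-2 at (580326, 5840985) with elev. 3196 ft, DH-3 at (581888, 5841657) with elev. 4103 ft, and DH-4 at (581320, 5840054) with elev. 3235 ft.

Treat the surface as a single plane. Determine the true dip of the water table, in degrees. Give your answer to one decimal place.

29.7°

Let the plane be z = a·E + b·N + c.
DH-3−DH-2: 1562a + 672b = 907;  DH-4−DH-2: 994a − 931b = 39.
Solving gives a = 0.41025, b = 0.39612.
Gradient magnitude |∇z| = √(a² + b²) = √(0.16830 + 0.15691) = 0.57028.
True dip = arctan(0.57028) = 29.7°, dipping toward SW (azimuth ≈ 226°).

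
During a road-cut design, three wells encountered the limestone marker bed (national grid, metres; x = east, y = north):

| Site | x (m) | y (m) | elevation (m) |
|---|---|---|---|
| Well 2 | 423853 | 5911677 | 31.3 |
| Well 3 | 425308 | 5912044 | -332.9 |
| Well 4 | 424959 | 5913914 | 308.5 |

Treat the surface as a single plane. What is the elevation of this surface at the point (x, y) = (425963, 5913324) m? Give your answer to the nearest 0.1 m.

Two edge vectors: Well 2→Well 3 = (1455, 367, -364.2), Well 2→Well 4 = (1106, 2237, 277.2).
Normal n = (Well 2→Well 3) × (Well 2→Well 4) = (916447.8, -806131.2, 2848933).
So ∂z/∂x = −n_x/n_z = −0.321681064 and ∂z/∂y = −n_y/n_z = 0.282958989.
Intercept c from Well 2: 31.3 + 136345.48 − 1672762.14 = −1536385.36.
At (425963, 5913324): z = −137024.2 + 1673228.2 − 1536385.36 = -181.4 m.

-181.4 m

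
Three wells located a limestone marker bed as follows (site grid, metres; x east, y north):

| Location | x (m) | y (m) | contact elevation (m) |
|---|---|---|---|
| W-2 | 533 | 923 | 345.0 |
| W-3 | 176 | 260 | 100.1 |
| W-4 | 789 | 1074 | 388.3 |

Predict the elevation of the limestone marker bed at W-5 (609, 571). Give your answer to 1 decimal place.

196.0 m

Let the plane be z = a·x + b·y + c.
W-3−W-2: −357a − 663b = −244.9;  W-4−W-2: 256a + 151b = 43.3.
Solving gives a = −0.071421, b = 0.407839.
Then c = 345 − a·533 − b·923 = 6.63.
At (609, 571): z = −43.5 + 232.9 + 6.63 = 196.0 m.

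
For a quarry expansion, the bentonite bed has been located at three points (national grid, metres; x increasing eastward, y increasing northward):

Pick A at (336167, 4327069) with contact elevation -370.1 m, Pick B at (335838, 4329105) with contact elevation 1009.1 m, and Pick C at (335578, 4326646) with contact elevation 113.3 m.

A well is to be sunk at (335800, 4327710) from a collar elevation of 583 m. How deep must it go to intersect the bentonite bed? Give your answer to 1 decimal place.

Let the plane be z = a·x + b·y + c.
Pick B−Pick A: −329a + 2036b = 1379.2;  Pick C−Pick A: −589a − 423b = 483.4.
Solving gives a = −1.171277620, b = 0.488138341.
Then c = -370.1 − a·336167 − b·4327069 = −1718833.50.
At (335800, 4327710): z_contact = −393315.02 + 2112521.18 − 1718833.50 = 372.66 m.
Depth below ground = 583 − 372.66 = 210.3 m.

210.3 m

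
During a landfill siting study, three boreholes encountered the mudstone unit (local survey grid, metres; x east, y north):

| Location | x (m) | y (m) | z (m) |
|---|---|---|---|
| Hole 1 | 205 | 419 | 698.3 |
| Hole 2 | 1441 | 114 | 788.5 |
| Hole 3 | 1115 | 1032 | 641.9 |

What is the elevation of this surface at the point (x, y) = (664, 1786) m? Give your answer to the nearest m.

515 m

Let the plane be z = a·x + b·y + c.
Hole 2−Hole 1: 1236a − 305b = 90.2;  Hole 3−Hole 1: 910a + 613b = −56.4.
Solving gives a = 0.03679, b = −0.14663.
Then c = 698.3 − a·205 − b·419 = 752.19.
At (664, 1786): z = 24.4 − 261.9 + 752.19 = 514.7 m.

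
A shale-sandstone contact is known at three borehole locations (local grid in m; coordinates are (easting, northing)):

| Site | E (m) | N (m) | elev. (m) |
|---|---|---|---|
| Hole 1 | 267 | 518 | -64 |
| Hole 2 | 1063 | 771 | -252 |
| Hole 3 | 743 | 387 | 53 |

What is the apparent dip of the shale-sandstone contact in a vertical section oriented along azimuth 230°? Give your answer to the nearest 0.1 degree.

Let the plane be z = a·E + b·N + c.
Hole 2−Hole 1: 796a + 253b = −188;  Hole 3−Hole 1: 476a − 131b = 117.
Solving gives a = 0.02213, b = −0.81271.
Unit vector along 230° is (sin 230°, cos 230°) = (-0.7660, -0.6428).
Slope in that direction = a·(-0.7660) + b·(-0.6428) = 0.50545.
Apparent dip = arctan|0.50545| = 26.8° (true dip is 39.1°, so apparent ≤ true as expected).

26.8°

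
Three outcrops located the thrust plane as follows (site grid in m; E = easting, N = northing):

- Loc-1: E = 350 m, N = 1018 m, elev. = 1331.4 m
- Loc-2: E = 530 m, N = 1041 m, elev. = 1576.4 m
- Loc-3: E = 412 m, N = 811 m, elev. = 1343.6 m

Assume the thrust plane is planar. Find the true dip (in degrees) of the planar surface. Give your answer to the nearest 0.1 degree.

53.7°

Let the plane be z = a·E + b·N + c.
Loc-2−Loc-1: 180a + 23b = 245;  Loc-3−Loc-1: 62a − 207b = 12.2.
Solving gives a = 1.31819, b = 0.33588.
Gradient magnitude |∇z| = √(a² + b²) = √(1.73763 + 0.11282) = 1.36031.
True dip = arctan(1.36031) = 53.7°, dipping toward WSW (azimuth ≈ 256°).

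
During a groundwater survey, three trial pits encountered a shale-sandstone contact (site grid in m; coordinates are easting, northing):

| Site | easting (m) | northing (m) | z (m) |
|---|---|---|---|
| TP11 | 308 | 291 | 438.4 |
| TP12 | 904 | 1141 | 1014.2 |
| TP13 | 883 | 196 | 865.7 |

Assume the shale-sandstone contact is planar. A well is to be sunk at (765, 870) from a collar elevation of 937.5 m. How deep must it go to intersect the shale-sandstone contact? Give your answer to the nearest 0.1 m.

67.8 m

Two edge vectors: TP11→TP12 = (596, 850, 575.8), TP11→TP13 = (575, -95, 427.3).
Normal n = (TP11→TP12) × (TP11→TP13) = (417906, 76414.2, -545370).
So ∂z/∂easting = −n_x/n_z = 0.766280 and ∂z/∂northing = −n_y/n_z = 0.140114.
Intercept c from TP11: 438.4 − 236.01 − 40.77 = 161.61.
At (765, 870): z_contact = 586.20 + 121.90 + 161.61 = 869.72 m.
Depth below ground = 937.5 − 869.72 = 67.8 m.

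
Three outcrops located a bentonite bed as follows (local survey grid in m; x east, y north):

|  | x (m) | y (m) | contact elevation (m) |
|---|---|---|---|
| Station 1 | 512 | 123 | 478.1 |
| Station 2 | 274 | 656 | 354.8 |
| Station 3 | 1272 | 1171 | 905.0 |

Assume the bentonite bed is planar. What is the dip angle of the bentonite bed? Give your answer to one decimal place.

28.6°

Two edge vectors: Station 1→Station 2 = (-238, 533, -123.3), Station 1→Station 3 = (760, 1048, 426.9).
Normal n = (Station 1→Station 2) × (Station 1→Station 3) = (356756.1, 7894.2, -654504).
So ∂z/∂x = −n_x/n_z = 0.54508 and ∂z/∂y = −n_y/n_z = 0.01206.
Gradient magnitude |∇z| = √(a² + b²) = √(0.29711 + 0.00015) = 0.54521.
True dip = arctan(0.54521) = 28.6°, dipping toward W (azimuth ≈ 269°).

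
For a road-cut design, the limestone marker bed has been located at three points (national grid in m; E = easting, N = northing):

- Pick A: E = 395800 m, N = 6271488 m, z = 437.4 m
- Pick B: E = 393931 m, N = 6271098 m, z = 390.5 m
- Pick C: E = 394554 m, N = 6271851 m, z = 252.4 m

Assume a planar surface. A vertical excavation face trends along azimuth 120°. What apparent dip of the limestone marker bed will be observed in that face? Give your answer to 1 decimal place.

10.7°

Two edge vectors: Pick A→Pick B = (-1869, -390, -46.9), Pick A→Pick C = (-1246, 363, -185).
Normal n = (Pick A→Pick B) × (Pick A→Pick C) = (89174.7, -287327.6, -1164387).
So ∂z/∂E = −n_x/n_z = 0.07659 and ∂z/∂N = −n_y/n_z = −0.24676.
Unit vector along 120° is (sin 120°, cos 120°) = (0.8660, -0.5000).
Slope in that direction = a·(0.8660) + b·(-0.5000) = 0.18971.
Apparent dip = arctan|0.18971| = 10.7° (true dip is 14.5°, so apparent ≤ true as expected).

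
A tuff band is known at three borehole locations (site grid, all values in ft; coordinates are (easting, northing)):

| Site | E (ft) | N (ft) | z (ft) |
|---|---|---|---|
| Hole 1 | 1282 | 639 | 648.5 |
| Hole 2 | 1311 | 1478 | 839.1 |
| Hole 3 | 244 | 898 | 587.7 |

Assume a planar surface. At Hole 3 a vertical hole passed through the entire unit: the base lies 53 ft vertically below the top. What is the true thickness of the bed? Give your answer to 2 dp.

Let the plane be z = a·E + b·N + c.
Hole 2−Hole 1: 29a + 839b = 190.6;  Hole 3−Hole 1: −1038a + 259b = −60.8.
Solving gives a = 0.11427, b = 0.22323.
|∇z| = √(a²+b²) = 0.25077, so dip δ = arctan(0.25077) = 14.08°.
True thickness = vertical thickness × cos δ = 53 × cos 14.08° = 51.41 ft.

51.41 ft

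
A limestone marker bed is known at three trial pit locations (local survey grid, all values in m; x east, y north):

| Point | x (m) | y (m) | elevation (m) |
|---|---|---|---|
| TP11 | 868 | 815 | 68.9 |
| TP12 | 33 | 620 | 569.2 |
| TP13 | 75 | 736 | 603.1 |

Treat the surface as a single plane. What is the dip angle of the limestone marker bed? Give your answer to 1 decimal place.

42.5°

Let the plane be z = a·x + b·y + c.
TP12−TP11: −835a − 195b = 500.3;  TP13−TP11: −793a − 79b = 534.2.
Solving gives a = −0.72905, b = 0.55621.
Gradient magnitude |∇z| = √(a² + b²) = √(0.53152 + 0.30937) = 0.91700.
True dip = arctan(0.91700) = 42.5°, dipping toward SE (azimuth ≈ 127°).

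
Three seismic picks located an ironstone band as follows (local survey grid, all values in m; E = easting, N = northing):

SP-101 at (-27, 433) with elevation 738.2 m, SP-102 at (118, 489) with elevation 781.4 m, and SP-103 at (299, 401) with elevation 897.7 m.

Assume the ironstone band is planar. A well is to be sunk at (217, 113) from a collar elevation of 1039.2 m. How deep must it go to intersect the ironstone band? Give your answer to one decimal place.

Let the plane be z = a·E + b·N + c.
SP-102−SP-101: 145a + 56b = 43.2;  SP-103−SP-101: 326a − 32b = 159.5.
Solving gives a = 0.45049, b = −0.39502.
Then c = 738.2 − a·-27 − b·433 = 921.41.
At (217, 113): z_contact = 97.76 − 44.64 + 921.41 = 974.52 m.
Depth below ground = 1039.2 − 974.52 = 64.7 m.

64.7 m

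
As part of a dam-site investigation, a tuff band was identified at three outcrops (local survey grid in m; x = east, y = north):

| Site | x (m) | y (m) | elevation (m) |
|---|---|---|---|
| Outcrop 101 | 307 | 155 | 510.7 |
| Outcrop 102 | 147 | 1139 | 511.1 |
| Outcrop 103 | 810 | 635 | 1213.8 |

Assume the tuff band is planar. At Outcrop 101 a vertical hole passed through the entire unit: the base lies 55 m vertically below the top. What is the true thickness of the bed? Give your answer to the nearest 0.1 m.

34.8 m

Let the plane be z = a·x + b·y + c.
Outcrop 102−Outcrop 101: −160a + 984b = 0.4;  Outcrop 103−Outcrop 101: 503a + 480b = 703.1.
Solving gives a = 1.20972, b = 0.19711.
|∇z| = √(a²+b²) = 1.22567, so dip δ = arctan(1.22567) = 50.79°.
True thickness = vertical thickness × cos δ = 55 × cos 50.79° = 34.8 m.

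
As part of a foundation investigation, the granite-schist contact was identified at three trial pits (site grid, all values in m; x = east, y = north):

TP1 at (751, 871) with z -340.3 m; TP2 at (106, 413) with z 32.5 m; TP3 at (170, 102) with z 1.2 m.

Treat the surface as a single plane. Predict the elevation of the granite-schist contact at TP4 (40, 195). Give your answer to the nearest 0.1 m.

73.4 m

Two edge vectors: TP1→TP2 = (-645, -458, 372.8), TP1→TP3 = (-581, -769, 341.5).
Normal n = (TP1→TP2) × (TP1→TP3) = (130276.2, 3670.7, 229907).
So ∂z/∂x = −n_x/n_z = −0.56665 and ∂z/∂y = −n_y/n_z = −0.01597.
Intercept c from TP1: -340.3 + 425.55 + 13.91 = 99.16.
At (40, 195): z = −22.7 − 3.1 + 99.16 = 73.4 m.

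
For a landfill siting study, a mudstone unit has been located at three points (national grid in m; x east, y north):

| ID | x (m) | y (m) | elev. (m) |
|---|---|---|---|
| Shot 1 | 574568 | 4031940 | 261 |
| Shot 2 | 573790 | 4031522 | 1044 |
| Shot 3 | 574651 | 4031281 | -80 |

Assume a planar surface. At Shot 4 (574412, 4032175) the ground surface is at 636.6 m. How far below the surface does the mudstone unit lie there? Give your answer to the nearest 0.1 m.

101.9 m

Let the plane be z = a·x + b·y + c.
Shot 2−Shot 1: −778a − 418b = 783;  Shot 3−Shot 1: 83a − 659b = −341.
Solving gives a = −1.203032174, b = 0.365930697.
Then c = 261 − a·574568 − b·4031940 = −783925.83.
At (574412, 4032175): z_contact = −691036.12 + 1475496.61 − 783925.83 = 534.67 m.
Depth below ground = 636.6 − 534.67 = 101.9 m.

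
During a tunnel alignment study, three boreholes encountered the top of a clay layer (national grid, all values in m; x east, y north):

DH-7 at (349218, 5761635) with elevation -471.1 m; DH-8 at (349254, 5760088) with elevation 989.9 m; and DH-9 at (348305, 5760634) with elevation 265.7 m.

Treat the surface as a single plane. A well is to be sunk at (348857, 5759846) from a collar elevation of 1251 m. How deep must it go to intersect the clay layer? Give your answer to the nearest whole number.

Let the plane be z = a·x + b·y + c.
DH-8−DH-7: 36a − 1547b = 1461;  DH-9−DH-7: −913a − 1001b = 736.8.
Solving gives a = 0.22274298, b = −0.93922511.
Then c = -471.1 − a·349218 − b·5761635 = 5333215.34.
At (348857, 5759846): z_contact = 77705.4 − 5409792.0 + 5333215.34 = 1128.8 m.
Depth below ground = 1251 − 1128.8 = 122 m.

122 m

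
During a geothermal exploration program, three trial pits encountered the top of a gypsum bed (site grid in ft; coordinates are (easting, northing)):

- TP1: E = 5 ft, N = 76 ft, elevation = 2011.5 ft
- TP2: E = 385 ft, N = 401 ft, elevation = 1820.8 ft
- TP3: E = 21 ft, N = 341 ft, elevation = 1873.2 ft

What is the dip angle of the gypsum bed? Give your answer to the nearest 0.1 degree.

27.5°

Let the plane be z = a·E + b·N + c.
TP2−TP1: 380a + 325b = −190.7;  TP3−TP1: 16a + 265b = −138.3.
Solving gives a = −0.05851, b = −0.51835.
Gradient magnitude |∇z| = √(a² + b²) = √(0.00342 + 0.26869) = 0.52165.
True dip = arctan(0.52165) = 27.5°, dipping toward N (azimuth ≈ 006°).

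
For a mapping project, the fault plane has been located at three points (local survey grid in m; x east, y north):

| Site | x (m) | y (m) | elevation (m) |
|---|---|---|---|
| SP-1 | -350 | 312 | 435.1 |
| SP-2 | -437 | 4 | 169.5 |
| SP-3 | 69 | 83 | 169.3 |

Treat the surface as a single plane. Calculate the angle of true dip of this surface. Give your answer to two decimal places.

42.40°

Let the plane be z = a·x + b·y + c.
SP-2−SP-1: −87a − 308b = −265.6;  SP-3−SP-1: 419a − 229b = −265.8.
Solving gives a = −0.14126, b = 0.90224.
Gradient magnitude |∇z| = √(a² + b²) = √(0.01995 + 0.81403) = 0.91323.
True dip = arctan(0.91323) = 42.40°, dipping toward S (azimuth ≈ 171°).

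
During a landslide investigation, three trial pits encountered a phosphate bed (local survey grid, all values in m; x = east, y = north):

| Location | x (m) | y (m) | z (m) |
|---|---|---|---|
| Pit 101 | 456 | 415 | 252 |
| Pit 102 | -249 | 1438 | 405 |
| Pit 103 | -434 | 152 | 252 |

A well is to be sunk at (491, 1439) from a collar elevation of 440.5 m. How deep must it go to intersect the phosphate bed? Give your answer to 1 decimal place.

62.5 m

Let the plane be z = a·x + b·y + c.
Pit 102−Pit 101: −705a + 1023b = 153;  Pit 103−Pit 101: −890a − 263b = 0.
Solving gives a = −0.036718, b = 0.124256.
Then c = 252 − a·456 − b·415 = 217.18.
At (491, 1439): z_contact = −18.03 + 178.80 + 217.18 = 377.95 m.
Depth below ground = 440.5 − 377.95 = 62.5 m.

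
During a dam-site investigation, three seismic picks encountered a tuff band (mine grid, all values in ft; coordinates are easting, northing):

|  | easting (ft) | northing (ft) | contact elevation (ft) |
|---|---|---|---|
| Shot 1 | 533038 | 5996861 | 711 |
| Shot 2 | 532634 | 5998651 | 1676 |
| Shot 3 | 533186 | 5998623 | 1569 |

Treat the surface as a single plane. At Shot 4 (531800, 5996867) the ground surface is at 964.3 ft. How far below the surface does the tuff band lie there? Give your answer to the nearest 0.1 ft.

Let the plane be z = a·easting + b·northing + c.
Shot 2−Shot 1: −404a + 1790b = 965;  Shot 3−Shot 1: 148a + 1762b = 858.
Solving gives a = −0.168422798, b = 0.501093402.
Then c = 711 − a·533038 − b·5996861 = −2914500.73.
At (531800, 5996867): z_contact = −89567.24 + 3004990.49 − 2914500.73 = 922.51 ft.
Depth below ground = 964.3 − 922.51 = 41.8 ft.

41.8 ft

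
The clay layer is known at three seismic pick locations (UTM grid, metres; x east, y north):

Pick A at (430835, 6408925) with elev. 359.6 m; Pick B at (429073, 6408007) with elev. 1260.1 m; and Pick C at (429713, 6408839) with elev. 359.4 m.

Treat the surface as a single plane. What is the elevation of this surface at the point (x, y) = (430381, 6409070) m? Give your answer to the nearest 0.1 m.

152.7 m

Two edge vectors: Pick A→Pick B = (-1762, -918, 900.5), Pick A→Pick C = (-1122, -86, -0.2).
Normal n = (Pick A→Pick B) × (Pick A→Pick C) = (77626.6, -1010713.4, -878464).
So ∂z/∂x = −n_x/n_z = 0.088366285 and ∂z/∂y = −n_y/n_z = −1.150546181.
Intercept c from Pick A: 359.6 − 38071.29 + 7373764.18 = 7336052.49.
At (430381, 6409070): z = 38031.2 − 7373931.0 + 7336052.49 = 152.7 m.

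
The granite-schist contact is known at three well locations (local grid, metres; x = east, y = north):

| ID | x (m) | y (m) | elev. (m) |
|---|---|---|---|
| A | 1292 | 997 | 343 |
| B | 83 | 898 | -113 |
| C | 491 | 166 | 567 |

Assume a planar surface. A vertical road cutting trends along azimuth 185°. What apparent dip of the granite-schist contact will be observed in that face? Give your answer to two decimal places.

Two edge vectors: A→B = (-1209, -99, -456), A→C = (-801, -831, 224).
Normal n = (A→B) × (A→C) = (-401112, 636072, 925380).
So ∂z/∂x = −n_x/n_z = 0.43346 and ∂z/∂y = −n_y/n_z = −0.68736.
Unit vector along 185° is (sin 185°, cos 185°) = (-0.0872, -0.9962).
Slope in that direction = a·(-0.0872) + b·(-0.9962) = 0.64697.
Apparent dip = arctan|0.64697| = 32.90° (true dip is 39.1°, so apparent ≤ true as expected).

32.90°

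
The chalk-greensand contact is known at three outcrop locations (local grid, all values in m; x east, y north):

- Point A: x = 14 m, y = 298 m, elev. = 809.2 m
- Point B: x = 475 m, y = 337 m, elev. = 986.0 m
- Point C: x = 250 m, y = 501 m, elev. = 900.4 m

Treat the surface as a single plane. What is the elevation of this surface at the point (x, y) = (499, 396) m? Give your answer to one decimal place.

Two edge vectors: Point A→Point B = (461, 39, 176.8), Point A→Point C = (236, 203, 91.2).
Normal n = (Point A→Point B) × (Point A→Point C) = (-32333.6, -318.4, 84379).
So ∂z/∂x = −n_x/n_z = 0.38319 and ∂z/∂y = −n_y/n_z = 0.00377.
Intercept c from Point A: 809.2 − 5.36 − 1.12 = 802.71.
At (499, 396): z = 191.2 + 1.5 + 802.71 = 995.4 m.

995.4 m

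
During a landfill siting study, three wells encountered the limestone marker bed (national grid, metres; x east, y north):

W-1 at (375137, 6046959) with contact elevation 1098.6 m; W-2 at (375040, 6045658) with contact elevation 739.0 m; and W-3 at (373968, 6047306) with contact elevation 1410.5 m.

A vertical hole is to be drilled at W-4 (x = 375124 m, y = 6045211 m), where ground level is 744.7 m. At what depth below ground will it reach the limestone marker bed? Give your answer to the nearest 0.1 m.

150.5 m

Let the plane be z = a·x + b·y + c.
W-2−W-1: −97a − 1301b = −359.6;  W-3−W-1: −1169a + 347b = 311.9.
Solving gives a = −0.180762714, b = 0.289880079.
Then c = 1098.6 − a·375137 − b·6046959 = −1683983.57.
At (375124, 6045211): z_contact = −67808.43 + 1752386.24 − 1683983.57 = 594.24 m.
Depth below ground = 744.7 − 594.24 = 150.5 m.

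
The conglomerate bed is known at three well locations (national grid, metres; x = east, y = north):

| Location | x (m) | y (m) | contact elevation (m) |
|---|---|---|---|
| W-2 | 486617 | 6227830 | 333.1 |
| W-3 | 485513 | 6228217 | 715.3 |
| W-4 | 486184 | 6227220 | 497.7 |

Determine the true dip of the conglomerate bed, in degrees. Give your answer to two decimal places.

19.47°

Let the plane be z = a·x + b·y + c.
W-3−W-2: −1104a + 387b = 382.2;  W-4−W-2: −433a − 610b = 164.6.
Solving gives a = −0.35296, b = −0.01929.
Gradient magnitude |∇z| = √(a² + b²) = √(0.12458 + 0.00037) = 0.35349.
True dip = arctan(0.35349) = 19.47°, dipping toward E (azimuth ≈ 087°).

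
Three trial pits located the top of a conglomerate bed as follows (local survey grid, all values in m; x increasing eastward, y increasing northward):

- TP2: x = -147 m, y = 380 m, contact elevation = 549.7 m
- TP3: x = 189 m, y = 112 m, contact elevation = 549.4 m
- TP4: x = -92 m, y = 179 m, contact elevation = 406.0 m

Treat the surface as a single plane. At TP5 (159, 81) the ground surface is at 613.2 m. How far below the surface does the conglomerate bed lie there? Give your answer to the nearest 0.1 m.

Two edge vectors: TP2→TP3 = (336, -268, -0.3), TP2→TP4 = (55, -201, -143.7).
Normal n = (TP2→TP3) × (TP2→TP4) = (38451.3, 48266.7, -52796).
So ∂z/∂x = −n_x/n_z = 0.72830 and ∂z/∂y = −n_y/n_z = 0.91421.
Intercept c from TP2: 549.7 + 107.06 − 347.40 = 309.36.
At (159, 81): z_contact = 115.80 + 74.05 + 309.36 = 499.21 m.
Depth below ground = 613.2 − 499.21 = 114.0 m.

114.0 m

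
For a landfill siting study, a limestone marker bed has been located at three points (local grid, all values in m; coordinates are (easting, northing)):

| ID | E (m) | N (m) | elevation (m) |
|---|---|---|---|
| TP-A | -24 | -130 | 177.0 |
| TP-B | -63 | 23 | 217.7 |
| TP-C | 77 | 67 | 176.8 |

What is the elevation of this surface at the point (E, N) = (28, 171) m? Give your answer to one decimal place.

Let the plane be z = a·E + b·N + c.
TP-B−TP-A: −39a + 153b = 40.7;  TP-C−TP-A: 101a + 197b = −0.2.
Solving gives a = −0.34788, b = 0.17734.
Then c = 177 − a·-24 − b·-130 = 191.70.
At (28, 171): z = −9.7 + 30.3 + 191.70 = 212.3 m.

212.3 m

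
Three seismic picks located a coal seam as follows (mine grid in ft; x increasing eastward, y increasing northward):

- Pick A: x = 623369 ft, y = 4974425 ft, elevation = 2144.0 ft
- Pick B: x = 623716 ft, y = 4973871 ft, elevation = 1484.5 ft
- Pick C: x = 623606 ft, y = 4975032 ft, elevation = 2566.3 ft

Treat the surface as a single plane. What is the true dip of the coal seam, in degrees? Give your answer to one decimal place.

45.3°

Two edge vectors: Pick A→Pick B = (347, -554, -659.5), Pick A→Pick C = (237, 607, 422.3).
Normal n = (Pick A→Pick B) × (Pick A→Pick C) = (166362.3, -302839.6, 341927).
So ∂z/∂x = −n_x/n_z = −0.48654 and ∂z/∂y = −n_y/n_z = 0.88568.
Gradient magnitude |∇z| = √(a² + b²) = √(0.23672 + 0.78444) = 1.01053.
True dip = arctan(1.01053) = 45.3°, dipping toward SSE (azimuth ≈ 151°).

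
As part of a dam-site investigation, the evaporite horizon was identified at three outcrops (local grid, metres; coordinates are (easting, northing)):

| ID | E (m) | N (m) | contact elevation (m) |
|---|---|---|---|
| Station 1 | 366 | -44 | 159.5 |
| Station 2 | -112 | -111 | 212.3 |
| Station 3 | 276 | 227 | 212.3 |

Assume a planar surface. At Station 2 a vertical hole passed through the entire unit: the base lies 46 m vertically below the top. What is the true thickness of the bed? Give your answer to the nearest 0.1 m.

Let the plane be z = a·E + b·N + c.
Station 2−Station 1: −478a − 67b = 52.8;  Station 3−Station 1: −90a + 271b = 52.8.
Solving gives a = −0.13164, b = 0.15112.
|∇z| = √(a²+b²) = 0.20041, so dip δ = arctan(0.20041) = 11.33°.
True thickness = vertical thickness × cos δ = 46 × cos 11.33° = 45.1 m.

45.1 m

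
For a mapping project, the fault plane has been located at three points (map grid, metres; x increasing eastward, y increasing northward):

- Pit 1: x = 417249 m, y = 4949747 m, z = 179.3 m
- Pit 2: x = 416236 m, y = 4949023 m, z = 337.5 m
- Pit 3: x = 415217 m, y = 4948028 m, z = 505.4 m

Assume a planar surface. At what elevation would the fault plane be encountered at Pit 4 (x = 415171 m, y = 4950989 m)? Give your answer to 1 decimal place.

414.2 m

Two edge vectors: Pit 1→Pit 2 = (-1013, -724, 158.2), Pit 1→Pit 3 = (-2032, -1719, 326.1).
Normal n = (Pit 1→Pit 2) × (Pit 1→Pit 3) = (35849.4, 8876.9, 270179).
So ∂z/∂x = −n_x/n_z = −0.132687589 and ∂z/∂y = −n_y/n_z = −0.032855625.
Intercept c from Pit 1: 179.3 + 55363.76 + 162627.03 = 218170.10.
At (415171, 4950989): z = −55088.0 − 162667.8 + 218170.10 = 414.2 m.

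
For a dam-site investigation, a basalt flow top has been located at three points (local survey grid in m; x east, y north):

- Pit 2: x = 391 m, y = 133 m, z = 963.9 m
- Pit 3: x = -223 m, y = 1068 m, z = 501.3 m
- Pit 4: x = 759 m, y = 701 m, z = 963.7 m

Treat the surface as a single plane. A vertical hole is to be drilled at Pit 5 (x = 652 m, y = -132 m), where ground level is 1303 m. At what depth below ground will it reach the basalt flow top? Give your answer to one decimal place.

175.0 m

Two edge vectors: Pit 2→Pit 3 = (-614, 935, -462.6), Pit 2→Pit 4 = (368, 568, -0.2).
Normal n = (Pit 2→Pit 3) × (Pit 2→Pit 4) = (262569.8, -170359.6, -692832).
So ∂z/∂x = −n_x/n_z = 0.378980 and ∂z/∂y = −n_y/n_z = −0.245889.
Intercept c from Pit 2: 963.9 − 148.18 + 32.70 = 848.42.
At (652, -132): z_contact = 247.10 + 32.46 + 848.42 = 1127.97 m.
Depth below ground = 1303 − 1127.97 = 175.0 m.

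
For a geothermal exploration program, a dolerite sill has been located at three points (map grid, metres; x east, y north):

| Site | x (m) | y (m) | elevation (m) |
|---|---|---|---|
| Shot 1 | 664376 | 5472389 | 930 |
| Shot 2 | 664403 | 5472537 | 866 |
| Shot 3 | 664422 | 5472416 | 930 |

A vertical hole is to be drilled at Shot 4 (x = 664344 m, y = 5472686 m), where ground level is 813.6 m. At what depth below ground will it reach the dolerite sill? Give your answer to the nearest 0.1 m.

36.5 m

Let the plane be z = a·x + b·y + c.
Shot 2−Shot 1: 27a + 148b = −64;  Shot 3−Shot 1: 46a + 27b = 0.
Solving gives a = 0.284257279, b = −0.484290179.
Then c = 930 − a·664376 − b·5472389 = 2462300.54.
At (664344, 5472686): z_contact = 188844.62 − 2650368.08 + 2462300.54 = 777.07 m.
Depth below ground = 813.6 − 777.07 = 36.5 m.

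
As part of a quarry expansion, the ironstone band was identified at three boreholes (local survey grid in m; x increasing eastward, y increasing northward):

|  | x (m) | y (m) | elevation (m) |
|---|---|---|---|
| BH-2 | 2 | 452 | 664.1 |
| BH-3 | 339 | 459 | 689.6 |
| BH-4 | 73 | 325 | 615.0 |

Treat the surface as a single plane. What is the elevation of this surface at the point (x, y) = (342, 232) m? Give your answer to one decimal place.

Two edge vectors: BH-2→BH-3 = (337, 7, 25.5), BH-2→BH-4 = (71, -127, -49.1).
Normal n = (BH-2→BH-3) × (BH-2→BH-4) = (2894.8, 18357.2, -43296).
So ∂z/∂x = −n_x/n_z = 0.06686 and ∂z/∂y = −n_y/n_z = 0.42399.
Intercept c from BH-2: 664.1 − 0.13 − 191.64 = 472.32.
At (342, 232): z = 22.9 + 98.4 + 472.32 = 593.6 m.

593.6 m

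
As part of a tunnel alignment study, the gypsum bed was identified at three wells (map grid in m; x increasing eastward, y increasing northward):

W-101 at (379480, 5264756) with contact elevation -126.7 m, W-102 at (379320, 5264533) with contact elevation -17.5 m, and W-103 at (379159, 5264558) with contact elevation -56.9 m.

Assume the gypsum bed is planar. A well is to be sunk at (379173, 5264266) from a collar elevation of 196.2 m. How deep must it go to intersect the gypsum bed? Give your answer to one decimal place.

76.2 m

Two edge vectors: W-101→W-102 = (-160, -223, 109.2), W-101→W-103 = (-321, -198, 69.8).
Normal n = (W-101→W-102) × (W-101→W-103) = (6056.2, -23885.2, -39903).
So ∂z/∂x = −n_x/n_z = 0.151773050 and ∂z/∂y = −n_y/n_z = −0.598581560.
Intercept c from W-101: -126.7 − 57594.84 + 3151385.86 = 3093664.32.
At (379173, 5264266): z_contact = 57548.24 − 3151092.56 + 3093664.32 = 120.01 m.
Depth below ground = 196.2 − 120.01 = 76.2 m.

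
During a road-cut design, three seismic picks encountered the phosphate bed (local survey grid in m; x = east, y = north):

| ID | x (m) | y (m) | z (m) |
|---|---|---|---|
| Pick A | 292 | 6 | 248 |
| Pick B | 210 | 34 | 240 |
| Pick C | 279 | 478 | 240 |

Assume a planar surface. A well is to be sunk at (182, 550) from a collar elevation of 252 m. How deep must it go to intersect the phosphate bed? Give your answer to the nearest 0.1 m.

Let the plane be z = a·x + b·y + c.
Pick B−Pick A: −82a + 28b = −8;  Pick C−Pick A: −13a + 472b = −8.
Solving gives a = 0.09264, b = −0.01440.
Then c = 248 − a·292 − b·6 = 221.03.
At (182, 550): z_contact = 16.86 − 7.92 + 221.03 = 229.98 m.
Depth below ground = 252 − 229.98 = 22.0 m.

22.0 m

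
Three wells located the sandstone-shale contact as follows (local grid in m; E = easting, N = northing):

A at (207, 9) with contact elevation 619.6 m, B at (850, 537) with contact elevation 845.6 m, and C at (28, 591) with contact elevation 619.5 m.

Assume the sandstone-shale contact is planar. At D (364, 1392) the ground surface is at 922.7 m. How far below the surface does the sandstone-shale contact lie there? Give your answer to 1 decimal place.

Two edge vectors: A→B = (643, 528, 226), A→C = (-179, 582, -0.1).
Normal n = (A→B) × (A→C) = (-131584.8, -40389.7, 468738).
So ∂z/∂E = −n_x/n_z = 0.280721 and ∂z/∂N = −n_y/n_z = 0.086167.
Intercept c from A: 619.6 − 58.11 − 0.78 = 560.72.
At (364, 1392): z_contact = 102.18 + 119.94 + 560.72 = 782.84 m.
Depth below ground = 922.7 − 782.84 = 139.9 m.

139.9 m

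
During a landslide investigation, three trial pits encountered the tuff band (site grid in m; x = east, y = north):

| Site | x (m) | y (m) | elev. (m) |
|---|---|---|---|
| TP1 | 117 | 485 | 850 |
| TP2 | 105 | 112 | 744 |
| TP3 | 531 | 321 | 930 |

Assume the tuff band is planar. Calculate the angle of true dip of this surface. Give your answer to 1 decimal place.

22.2°

Let the plane be z = a·x + b·y + c.
TP2−TP1: −12a − 373b = −106;  TP3−TP1: 414a − 164b = 80.
Solving gives a = 0.30196, b = 0.27447.
Gradient magnitude |∇z| = √(a² + b²) = √(0.09118 + 0.07533) = 0.40806.
True dip = arctan(0.40806) = 22.2°, dipping toward SW (azimuth ≈ 228°).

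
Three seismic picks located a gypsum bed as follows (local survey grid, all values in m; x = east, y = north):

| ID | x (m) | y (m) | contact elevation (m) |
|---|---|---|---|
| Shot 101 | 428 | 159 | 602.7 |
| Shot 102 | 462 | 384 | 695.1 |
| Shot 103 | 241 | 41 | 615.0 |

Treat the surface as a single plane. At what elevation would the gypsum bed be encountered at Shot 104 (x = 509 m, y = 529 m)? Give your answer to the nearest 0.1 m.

Let the plane be z = a·x + b·y + c.
Shot 102−Shot 101: 34a + 225b = 92.4;  Shot 103−Shot 101: −187a − 118b = 12.3.
Solving gives a = −0.35916, b = 0.46494.
Then c = 602.7 − a·428 − b·159 = 682.49.
At (509, 529): z = −182.8 + 246.0 + 682.49 = 745.6 m.

745.6 m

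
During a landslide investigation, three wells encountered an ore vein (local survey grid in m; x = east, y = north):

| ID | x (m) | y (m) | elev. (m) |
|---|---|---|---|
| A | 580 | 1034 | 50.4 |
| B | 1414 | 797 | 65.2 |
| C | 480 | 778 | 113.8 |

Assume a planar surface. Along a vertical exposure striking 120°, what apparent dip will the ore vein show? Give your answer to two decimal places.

4.21°

Let the plane be z = a·x + b·y + c.
B−A: 834a − 237b = 14.8;  C−A: −100a − 256b = 63.4.
Solving gives a = −0.04737, b = −0.22915.
Unit vector along 120° is (sin 120°, cos 120°) = (0.8660, -0.5000).
Slope in that direction = a·(0.8660) + b·(-0.5000) = 0.07355.
Apparent dip = arctan|0.07355| = 4.21° (true dip is 13.2°, so apparent ≤ true as expected).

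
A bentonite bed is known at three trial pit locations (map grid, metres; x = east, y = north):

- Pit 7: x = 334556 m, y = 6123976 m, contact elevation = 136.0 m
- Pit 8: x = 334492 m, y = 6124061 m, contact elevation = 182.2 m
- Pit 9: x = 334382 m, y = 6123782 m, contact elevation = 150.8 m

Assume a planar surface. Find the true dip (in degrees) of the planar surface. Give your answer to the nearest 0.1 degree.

Two edge vectors: Pit 7→Pit 8 = (-64, 85, 46.2), Pit 7→Pit 9 = (-174, -194, 14.8).
Normal n = (Pit 7→Pit 8) × (Pit 7→Pit 9) = (10220.8, -7091.6, 27206).
So ∂z/∂x = −n_x/n_z = −0.37568 and ∂z/∂y = −n_y/n_z = 0.26066.
Gradient magnitude |∇z| = √(a² + b²) = √(0.14114 + 0.06795) = 0.45725.
True dip = arctan(0.45725) = 24.6°, dipping toward SE (azimuth ≈ 125°).

24.6°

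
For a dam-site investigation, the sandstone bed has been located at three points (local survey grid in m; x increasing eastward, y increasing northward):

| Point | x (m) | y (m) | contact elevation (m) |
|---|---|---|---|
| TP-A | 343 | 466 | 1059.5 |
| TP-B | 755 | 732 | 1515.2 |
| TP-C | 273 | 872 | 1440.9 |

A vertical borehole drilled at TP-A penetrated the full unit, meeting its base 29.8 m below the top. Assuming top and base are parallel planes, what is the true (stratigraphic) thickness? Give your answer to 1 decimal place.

19.9 m

Let the plane be z = a·x + b·y + c.
TP-B−TP-A: 412a + 266b = 455.7;  TP-C−TP-A: −70a + 406b = 381.4.
Solving gives a = 0.44952, b = 1.01691.
|∇z| = √(a²+b²) = 1.11183, so dip δ = arctan(1.11183) = 48.03°.
True thickness = vertical thickness × cos δ = 29.8 × cos 48.03° = 19.9 m.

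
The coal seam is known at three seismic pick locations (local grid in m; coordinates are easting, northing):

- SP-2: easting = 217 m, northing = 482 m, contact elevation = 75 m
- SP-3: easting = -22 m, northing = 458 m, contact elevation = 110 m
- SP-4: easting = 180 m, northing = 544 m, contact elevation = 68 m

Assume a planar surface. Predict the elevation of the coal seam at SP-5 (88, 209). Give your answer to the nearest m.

Two edge vectors: SP-2→SP-3 = (-239, -24, 35), SP-2→SP-4 = (-37, 62, -7).
Normal n = (SP-2→SP-3) × (SP-2→SP-4) = (-2002, -2968, -15706).
So ∂z/∂easting = −n_x/n_z = −0.12747 and ∂z/∂northing = −n_y/n_z = −0.18897.
Intercept c from SP-2: 75 + 27.66 + 91.08 = 193.75.
At (88, 209): z = −11.2 − 39.5 + 193.75 = 143.0 m.

143 m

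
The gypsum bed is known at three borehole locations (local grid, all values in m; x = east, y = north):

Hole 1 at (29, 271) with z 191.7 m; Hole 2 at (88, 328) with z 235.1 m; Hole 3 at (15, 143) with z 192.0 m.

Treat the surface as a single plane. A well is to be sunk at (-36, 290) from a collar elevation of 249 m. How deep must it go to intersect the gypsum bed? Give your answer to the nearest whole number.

Two edge vectors: Hole 1→Hole 2 = (59, 57, 43.4), Hole 1→Hole 3 = (-14, -128, 0.3).
Normal n = (Hole 1→Hole 2) × (Hole 1→Hole 3) = (5572.3, -625.3, -6754).
So ∂z/∂x = −n_x/n_z = 0.82504 and ∂z/∂y = −n_y/n_z = −0.09258.
Intercept c from Hole 1: 191.7 − 23.93 + 25.09 = 192.86.
At (-36, 290): z_contact = −29.7 − 26.8 + 192.86 = 136.3 m.
Depth below ground = 249 − 136.3 = 113 m.

113 m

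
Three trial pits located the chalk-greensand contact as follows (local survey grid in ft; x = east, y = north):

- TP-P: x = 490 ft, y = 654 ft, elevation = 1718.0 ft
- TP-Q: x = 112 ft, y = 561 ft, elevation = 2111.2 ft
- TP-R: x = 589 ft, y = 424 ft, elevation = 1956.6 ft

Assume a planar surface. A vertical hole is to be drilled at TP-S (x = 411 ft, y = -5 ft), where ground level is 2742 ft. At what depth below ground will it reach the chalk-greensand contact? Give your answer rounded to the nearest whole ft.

Two edge vectors: TP-P→TP-Q = (-378, -93, 393.2), TP-P→TP-R = (99, -230, 238.6).
Normal n = (TP-P→TP-Q) × (TP-P→TP-R) = (68246.2, 129117.6, 96147).
So ∂z/∂x = −n_x/n_z = −0.70981 and ∂z/∂y = −n_y/n_z = −1.34292.
Intercept c from TP-P: 1718 + 347.81 + 878.27 = 2944.08.
At (411, -5): z_contact = −291.7 + 6.7 + 2944.08 = 2659.1 ft.
Depth below ground = 2742 − 2659.1 = 83 ft.

83 ft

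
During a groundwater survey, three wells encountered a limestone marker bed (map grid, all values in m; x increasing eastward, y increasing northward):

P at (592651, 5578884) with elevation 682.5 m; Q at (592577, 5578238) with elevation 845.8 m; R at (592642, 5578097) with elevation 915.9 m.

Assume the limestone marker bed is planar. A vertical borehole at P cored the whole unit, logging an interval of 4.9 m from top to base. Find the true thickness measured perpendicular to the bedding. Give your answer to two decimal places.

4.35 m

Let the plane be z = a·x + b·y + c.
Q−P: −74a − 646b = 163.3;  R−P: −9a − 787b = 233.4.
Solving gives a = 0.42460, b = −0.30142.
|∇z| = √(a²+b²) = 0.52071, so dip δ = arctan(0.52071) = 27.51°.
True thickness = vertical thickness × cos δ = 4.9 × cos 27.51° = 4.35 m.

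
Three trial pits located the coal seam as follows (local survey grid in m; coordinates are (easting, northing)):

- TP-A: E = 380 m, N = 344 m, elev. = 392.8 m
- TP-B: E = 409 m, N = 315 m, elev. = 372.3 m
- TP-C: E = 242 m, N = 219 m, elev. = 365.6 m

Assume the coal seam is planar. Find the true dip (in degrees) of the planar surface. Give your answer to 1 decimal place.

Two edge vectors: TP-A→TP-B = (29, -29, -20.5), TP-A→TP-C = (-138, -125, -27.2).
Normal n = (TP-A→TP-B) × (TP-A→TP-C) = (-1773.7, 3617.8, -7627).
So ∂z/∂E = −n_x/n_z = −0.23256 and ∂z/∂N = −n_y/n_z = 0.47434.
Gradient magnitude |∇z| = √(a² + b²) = √(0.05408 + 0.22500) = 0.52828.
True dip = arctan(0.52828) = 27.8°, dipping toward SSE (azimuth ≈ 154°).

27.8°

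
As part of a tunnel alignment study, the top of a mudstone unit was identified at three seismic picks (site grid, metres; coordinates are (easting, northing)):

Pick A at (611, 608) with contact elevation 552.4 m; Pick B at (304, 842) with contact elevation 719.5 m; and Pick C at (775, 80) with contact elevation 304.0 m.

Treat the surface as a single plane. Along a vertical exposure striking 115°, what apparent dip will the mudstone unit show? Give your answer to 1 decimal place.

Two edge vectors: Pick A→Pick B = (-307, 234, 167.1), Pick A→Pick C = (164, -528, -248.4).
Normal n = (Pick A→Pick B) × (Pick A→Pick C) = (30103.2, -48854.4, 123720).
So ∂z/∂E = −n_x/n_z = −0.24332 and ∂z/∂N = −n_y/n_z = 0.39488.
Unit vector along 115° is (sin 115°, cos 115°) = (0.9063, -0.4226).
Slope in that direction = a·(0.9063) + b·(-0.4226) = −0.38740.
Apparent dip = arctan|0.38740| = 21.2° (true dip is 24.9°, so apparent ≤ true as expected).

21.2°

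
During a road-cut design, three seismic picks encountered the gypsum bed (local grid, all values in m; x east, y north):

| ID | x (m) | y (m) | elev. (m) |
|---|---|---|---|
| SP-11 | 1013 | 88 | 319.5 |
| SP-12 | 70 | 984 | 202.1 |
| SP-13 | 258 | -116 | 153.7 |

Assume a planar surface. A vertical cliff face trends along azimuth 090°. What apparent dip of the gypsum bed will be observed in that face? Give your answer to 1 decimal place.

11.2°

Two edge vectors: SP-11→SP-12 = (-943, 896, -117.4), SP-11→SP-13 = (-755, -204, -165.8).
Normal n = (SP-11→SP-12) × (SP-11→SP-13) = (-172506.4, -67712.4, 868852).
So ∂z/∂x = −n_x/n_z = 0.19855 and ∂z/∂y = −n_y/n_z = 0.07793.
Unit vector along 090° is (sin 90°, cos 90°) = (1.0000, 0.0000).
Slope in that direction = a·(1.0000) + b·(0.0000) = 0.19855.
Apparent dip = arctan|0.19855| = 11.2° (true dip is 12.0°, so apparent ≤ true as expected).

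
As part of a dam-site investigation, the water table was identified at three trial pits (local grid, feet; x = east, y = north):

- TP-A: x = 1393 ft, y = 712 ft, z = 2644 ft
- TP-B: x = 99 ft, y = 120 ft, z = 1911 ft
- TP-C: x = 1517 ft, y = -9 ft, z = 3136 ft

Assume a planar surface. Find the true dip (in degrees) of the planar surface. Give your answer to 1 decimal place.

44.4°

Let the plane be z = a·x + b·y + c.
TP-B−TP-A: −1294a − 592b = −733;  TP-C−TP-A: 124a − 721b = 492.
Solving gives a = 0.81456, b = −0.54230.
Gradient magnitude |∇z| = √(a² + b²) = √(0.66351 + 0.29408) = 0.97857.
True dip = arctan(0.97857) = 44.4°, dipping toward WNW (azimuth ≈ 304°).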